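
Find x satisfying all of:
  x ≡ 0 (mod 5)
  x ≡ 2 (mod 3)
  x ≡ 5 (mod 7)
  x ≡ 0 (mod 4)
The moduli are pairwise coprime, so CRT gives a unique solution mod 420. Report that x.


Product of moduli M = 5 · 3 · 7 · 4 = 420.
Merge one congruence at a time:
  Start: x ≡ 0 (mod 5).
  Combine with x ≡ 2 (mod 3); new modulus lcm = 15.
    Write x = 0 + 5·t and substitute into x ≡ 2 (mod 3): 5·t ≡ 2 − 0 = 2 (mod 3).
    Reduce coefficients mod 3: 2·t ≡ 2 (mod 3).
    The inverse of 2 mod 3 is 2 (since 2·2 = 4 = 1·3 + 1), so t ≡ 2·2 = 4 ≡ 1 (mod 3).
    Then x = 0 + 5·1 = 5, valid modulo lcm(5, 3) = 15: x ≡ 5 (mod 15).
  Combine with x ≡ 5 (mod 7); new modulus lcm = 105.
    Write x = 5 + 15·t and substitute into x ≡ 5 (mod 7): 15·t ≡ 5 − 5 = 0 (mod 7).
    Reduce coefficients mod 7: 1·t ≡ 0 (mod 7).
    So t ≡ 0 (mod 7).
    Then x = 5 + 15·0 = 5, valid modulo lcm(15, 7) = 105: x ≡ 5 (mod 105).
  Combine with x ≡ 0 (mod 4); new modulus lcm = 420.
    Write x = 5 + 105·t and substitute into x ≡ 0 (mod 4): 105·t ≡ 0 − 5 = -5 (mod 4).
    Reduce coefficients mod 4: 1·t ≡ 3 (mod 4).
    So t ≡ 3 (mod 4).
    Then x = 5 + 105·3 = 320, valid modulo lcm(105, 4) = 420: x ≡ 320 (mod 420).
Verify against each original: 320 mod 5 = 0, 320 mod 3 = 2, 320 mod 7 = 5, 320 mod 4 = 0.

x ≡ 320 (mod 420).


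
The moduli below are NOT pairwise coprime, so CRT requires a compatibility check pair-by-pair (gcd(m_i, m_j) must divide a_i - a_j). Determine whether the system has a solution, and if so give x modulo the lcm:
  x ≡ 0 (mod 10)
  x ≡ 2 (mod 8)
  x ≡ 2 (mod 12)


Moduli 10, 8, 12 are not pairwise coprime, so CRT works modulo lcm(m_i) when all pairwise compatibility conditions hold.
Pairwise compatibility: gcd(m_i, m_j) must divide a_i - a_j for every pair.
Merge one congruence at a time:
  Start: x ≡ 0 (mod 10).
  Combine with x ≡ 2 (mod 8): gcd(10, 8) = 2; 2 - 0 = 2, which IS divisible by 2, so compatible.
    Write x = 0 + 10·t and substitute into x ≡ 2 (mod 8): 10·t ≡ 2 − 0 = 2 (mod 8).
    Divide the congruence (and modulus) by g = 2: 5·t ≡ 1 (mod 4).
    Reduce coefficients mod 4: 1·t ≡ 1 (mod 4).
    So t ≡ 1 (mod 4).
    Then x = 0 + 10·1 = 10, valid modulo lcm(10, 8) = 40: x ≡ 10 (mod 40).
  Combine with x ≡ 2 (mod 12): gcd(40, 12) = 4; 2 - 10 = -8, which IS divisible by 4, so compatible.
    Write x = 10 + 40·t and substitute into x ≡ 2 (mod 12): 40·t ≡ 2 − 10 = -8 (mod 12).
    Divide the congruence (and modulus) by g = 4: 10·t ≡ -2 (mod 3).
    Reduce coefficients mod 3: 1·t ≡ 1 (mod 3).
    So t ≡ 1 (mod 3).
    Then x = 10 + 40·1 = 50, valid modulo lcm(40, 12) = 120: x ≡ 50 (mod 120).
Verify: 50 mod 10 = 0, 50 mod 8 = 2, 50 mod 12 = 2.

x ≡ 50 (mod 120).


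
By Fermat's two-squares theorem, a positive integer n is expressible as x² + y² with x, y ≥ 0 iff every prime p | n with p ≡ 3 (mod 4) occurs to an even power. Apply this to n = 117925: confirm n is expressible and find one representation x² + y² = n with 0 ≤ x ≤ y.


Step 1: Factor n = 117925 = 5^2 · 53 · 89.
Step 2: Check the mod-4 condition on each prime factor: 5 ≡ 1 (mod 4), exponent 2; 53 ≡ 1 (mod 4), exponent 1; 89 ≡ 1 (mod 4), exponent 1.
All primes ≡ 3 (mod 4) appear to even exponent (or don't appear), so by the two-squares theorem n IS expressible as a sum of two squares.
Step 3: Build a representation. Group n = k² · m with k = 5 and m = 53 · 89 = 4717 (a product of primes ≡ 1 (mod 4)); a representation of m scales to one of n via (k·x)² + (k·y)² = k²(x² + y²). Each prime p ≡ 1 (mod 4) is itself a sum of two squares; find a² by testing p − a² for a perfect square:
  53: 53 − 1² = 52, 53 − 2² = 49 = 7² ⇒ 53 = 2² + 7².
  89: 89 − 1² = 88, 89 − 2² = 85, 89 − 3² = 80, 89 − 4² = 73, 89 − 5² = 64 = 8² ⇒ 89 = 5² + 8².
  Combine using the Brahmagupta–Fibonacci identity (a² + b²)(c² + d²) = (ac − bd)² + (ad + bc)² = (ac + bd)² + (ad − bc)²:
  53 · 89 = 4717: from (2² + 7²)(5² + 8²), take (2·5 − 7·8, 2·8 + 7·5) = (10 − 56, 16 + 35) = (-46, 51); dropping signs (only squares matter) gives (46, 51); check 46² + 51² = 2116 + 2601 = 4717 ✓.
  Scale by k = 5: (5·46, 5·51) = (230, 255).
Step 4: Order so x ≤ y and verify: 230² + 255² = 52900 + 65025 = 117925 = n. ✓

n = 117925 = 230² + 255² (one valid representation with x ≤ y).


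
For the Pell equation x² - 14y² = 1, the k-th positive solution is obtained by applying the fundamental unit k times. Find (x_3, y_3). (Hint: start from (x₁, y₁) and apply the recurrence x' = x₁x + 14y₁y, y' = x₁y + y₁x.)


Step 1: Find the fundamental solution (x₁, y₁) of x² - 14y² = 1.
  Expand √14 as a continued fraction. a₀ = ⌊√14⌋ = 3; iterate m_{k+1} = d_k·a_k − m_k, d_{k+1} = (14 − m_{k+1}²)/d_k, a_{k+1} = ⌊(a₀ + m_{k+1})/d_{k+1}⌋ (starting m₀ = 0, d₀ = 1), with convergents p_k = a_k·p_{k-1} + p_{k-2}, q_k = a_k·q_{k-1} + q_{k-2} (p₋₁ = 1, q₋₁ = 0):
  k = 0: a₀ = 3; p₀/q₀ = 3/1; p₀² − 14·q₀² = 9 − 14 = -5.
  k = 1: m = 3, d = 5, a = ⌊(3 + 3)/5⌋ = 1; p/q = (1·3 + 1)/(1·1 + 0) = 4/1; p² − 14·q² = 16 − 14 = 2.
  k = 2: m = 2, d = 2, a = ⌊(3 + 2)/2⌋ = 2; p/q = (2·4 + 3)/(2·1 + 1) = 11/3; p² − 14·q² = 121 − 126 = -5.
  k = 3: m = 2, d = 5, a = ⌊(3 + 2)/5⌋ = 1; p/q = (1·11 + 4)/(1·3 + 1) = 15/4; p² − 14·q² = 225 − 224 = 1.
  The first convergent with p² − 14·q² = 1 gives the fundamental solution (x₁, y₁) = (15, 4).
Step 2: Apply the recurrence (x_{n+1}, y_{n+1}) = (x₁x_n + 14y₁y_n, x₁y_n + y₁x_n) repeatedly.
  From (x_1, y_1) = (15, 4): x_2 = 15·15 + 14·4·4 = 449; y_2 = 15·4 + 4·15 = 120.
  From (x_2, y_2) = (449, 120): x_3 = 15·449 + 14·4·120 = 13455; y_3 = 15·120 + 4·449 = 3596.
Step 3: Verify x_3² - 14·y_3² = 181037025 - 181037024 = 1 (should be 1). ✓

(x_1, y_1) = (15, 4); (x_3, y_3) = (13455, 3596).


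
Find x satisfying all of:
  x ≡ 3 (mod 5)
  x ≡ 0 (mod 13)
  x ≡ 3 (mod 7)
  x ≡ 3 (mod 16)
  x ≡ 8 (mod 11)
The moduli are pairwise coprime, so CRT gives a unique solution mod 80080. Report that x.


Product of moduli M = 5 · 13 · 7 · 16 · 11 = 80080.
Merge one congruence at a time:
  Start: x ≡ 3 (mod 5).
  Combine with x ≡ 0 (mod 13); new modulus lcm = 65.
    Write x = 3 + 5·t and substitute into x ≡ 0 (mod 13): 5·t ≡ 0 − 3 = -3 (mod 13).
    Reduce coefficients mod 13: 5·t ≡ 10 (mod 13).
    The inverse of 5 mod 13 is 8 (since 5·8 = 40 = 3·13 + 1), so t ≡ 8·10 = 80 ≡ 2 (mod 13).
    Then x = 3 + 5·2 = 13, valid modulo lcm(5, 13) = 65: x ≡ 13 (mod 65).
  Combine with x ≡ 3 (mod 7); new modulus lcm = 455.
    Write x = 13 + 65·t and substitute into x ≡ 3 (mod 7): 65·t ≡ 3 − 13 = -10 (mod 7).
    Reduce coefficients mod 7: 2·t ≡ 4 (mod 7).
    The inverse of 2 mod 7 is 4 (since 2·4 = 8 = 1·7 + 1), so t ≡ 4·4 = 16 ≡ 2 (mod 7).
    Then x = 13 + 65·2 = 143, valid modulo lcm(65, 7) = 455: x ≡ 143 (mod 455).
  Combine with x ≡ 3 (mod 16); new modulus lcm = 7280.
    Write x = 143 + 455·t and substitute into x ≡ 3 (mod 16): 455·t ≡ 3 − 143 = -140 (mod 16).
    Reduce coefficients mod 16: 7·t ≡ 4 (mod 16).
    The inverse of 7 mod 16 is 7 (since 7·7 = 49 = 3·16 + 1), so t ≡ 7·4 = 28 ≡ 12 (mod 16).
    Then x = 143 + 455·12 = 5603, valid modulo lcm(455, 16) = 7280: x ≡ 5603 (mod 7280).
  Combine with x ≡ 8 (mod 11); new modulus lcm = 80080.
    Write x = 5603 + 7280·t and substitute into x ≡ 8 (mod 11): 7280·t ≡ 8 − 5603 = -5595 (mod 11).
    Reduce coefficients mod 11: 9·t ≡ 4 (mod 11).
    The inverse of 9 mod 11 is 5 (since 9·5 = 45 = 4·11 + 1), so t ≡ 5·4 = 20 ≡ 9 (mod 11).
    Then x = 5603 + 7280·9 = 71123, valid modulo lcm(7280, 11) = 80080: x ≡ 71123 (mod 80080).
Verify against each original: 71123 mod 5 = 3, 71123 mod 13 = 0, 71123 mod 7 = 3, 71123 mod 16 = 3, 71123 mod 11 = 8.

x ≡ 71123 (mod 80080).


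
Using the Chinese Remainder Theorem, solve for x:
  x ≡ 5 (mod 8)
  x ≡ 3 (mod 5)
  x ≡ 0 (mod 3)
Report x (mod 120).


Moduli 8, 5, 3 are pairwise coprime; by CRT there is a unique solution modulo M = 8 · 5 · 3 = 120.
Solve pairwise, accumulating the modulus:
  Start with x ≡ 5 (mod 8).
  Combine with x ≡ 3 (mod 5): since gcd(8, 5) = 1, we get a unique residue mod 40.
    Write x = 5 + 8·t and substitute into x ≡ 3 (mod 5): 8·t ≡ 3 − 5 = -2 (mod 5).
    Reduce coefficients mod 5: 3·t ≡ 3 (mod 5).
    The inverse of 3 mod 5 is 2 (since 3·2 = 6 = 1·5 + 1), so t ≡ 2·3 = 6 ≡ 1 (mod 5).
    Then x = 5 + 8·1 = 13, valid modulo lcm(8, 5) = 40: x ≡ 13 (mod 40).
  Combine with x ≡ 0 (mod 3): since gcd(40, 3) = 1, we get a unique residue mod 120.
    Write x = 13 + 40·t and substitute into x ≡ 0 (mod 3): 40·t ≡ 0 − 13 = -13 (mod 3).
    Reduce coefficients mod 3: 1·t ≡ 2 (mod 3).
    So t ≡ 2 (mod 3).
    Then x = 13 + 40·2 = 93, valid modulo lcm(40, 3) = 120: x ≡ 93 (mod 120).
Verify: 93 mod 8 = 5 ✓, 93 mod 5 = 3 ✓, 93 mod 3 = 0 ✓.

x ≡ 93 (mod 120).


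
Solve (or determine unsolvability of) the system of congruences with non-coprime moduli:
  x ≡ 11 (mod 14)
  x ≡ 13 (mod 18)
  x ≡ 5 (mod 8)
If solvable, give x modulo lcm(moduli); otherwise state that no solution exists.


Moduli 14, 18, 8 are not pairwise coprime, so CRT works modulo lcm(m_i) when all pairwise compatibility conditions hold.
Pairwise compatibility: gcd(m_i, m_j) must divide a_i - a_j for every pair.
Merge one congruence at a time:
  Start: x ≡ 11 (mod 14).
  Combine with x ≡ 13 (mod 18): gcd(14, 18) = 2; 13 - 11 = 2, which IS divisible by 2, so compatible.
    Write x = 11 + 14·t and substitute into x ≡ 13 (mod 18): 14·t ≡ 13 − 11 = 2 (mod 18).
    Divide the congruence (and modulus) by g = 2: 7·t ≡ 1 (mod 9).
    The inverse of 7 mod 9 is 4 (since 7·4 = 28 = 3·9 + 1), so t ≡ 4·1 = 4 ≡ 4 (mod 9).
    Then x = 11 + 14·4 = 67, valid modulo lcm(14, 18) = 126: x ≡ 67 (mod 126).
  Combine with x ≡ 5 (mod 8): gcd(126, 8) = 2; 5 - 67 = -62, which IS divisible by 2, so compatible.
    Write x = 67 + 126·t and substitute into x ≡ 5 (mod 8): 126·t ≡ 5 − 67 = -62 (mod 8).
    Divide the congruence (and modulus) by g = 2: 63·t ≡ -31 (mod 4).
    Reduce coefficients mod 4: 3·t ≡ 1 (mod 4).
    The inverse of 3 mod 4 is 3 (since 3·3 = 9 = 2·4 + 1), so t ≡ 3·1 = 3 ≡ 3 (mod 4).
    Then x = 67 + 126·3 = 445, valid modulo lcm(126, 8) = 504: x ≡ 445 (mod 504).
Verify: 445 mod 14 = 11, 445 mod 18 = 13, 445 mod 8 = 5.

x ≡ 445 (mod 504).


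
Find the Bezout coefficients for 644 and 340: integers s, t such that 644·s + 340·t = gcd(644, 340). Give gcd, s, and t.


Euclidean algorithm on (644, 340) — divide until remainder is 0:
  644 = 1 · 340 + 304
  340 = 1 · 304 + 36
  304 = 8 · 36 + 16
  36 = 2 · 16 + 4
  16 = 4 · 4 + 0
gcd(644, 340) = 4.
Track Bezout coefficients alongside the remainders: start with r₀ = 644 = a·1 + b·0 (s = 1, t = 0) and r₁ = 340 = a·0 + b·1 (s = 0, t = 1); each new remainder r_{k+1} = r_{k-1} − q_k·r_k inherits s_{k+1} = s_{k-1} − q_k·s_k, t_{k+1} = t_{k-1} − q_k·t_k, so r_k = a·s_k + b·t_k at every step:
  q = 1: r = 304, s = 1 − 1·0 = 1, t = 0 − 1·1 = -1  (check: 644·1 + 340·(-1) = 304)
  q = 1: r = 36, s = 0 − 1·1 = -1, t = 1 − 1·(-1) = 2  (check: 644·(-1) + 340·2 = 36)
  q = 8: r = 16, s = 1 − 8·(-1) = 9, t = -1 − 8·2 = -17  (check: 644·9 + 340·(-17) = 16)
  q = 2: r = 4, s = -1 − 2·9 = -19, t = 2 − 2·(-17) = 36  (check: 644·(-19) + 340·36 = 4)
The row with r = 4 (the gcd) gives the Bezout coefficients s = -19, t = 36.
Result: 644 · (-19) + 340 · (36) = 4.

gcd(644, 340) = 4; s = -19, t = 36 (check: 644·(-19) + 340·36 = 4).


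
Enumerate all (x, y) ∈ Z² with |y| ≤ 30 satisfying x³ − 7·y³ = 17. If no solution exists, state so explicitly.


The equation is x³ - 7y³ = 17. For fixed y, x³ = 7·y³ + 17, so a solution requires the RHS to be a perfect cube.
Strategy: iterate y from -30 to 30, compute RHS = 7·y³ + 17, and check whether it is a (positive or negative) perfect cube.
Check small values of y:
  y = 0: RHS = 17 is not a perfect cube.
  y = 1: RHS = 24 is not a perfect cube.
  y = -1: RHS = 10 is not a perfect cube.
  y = 2: RHS = 73 is not a perfect cube.
  y = -2: RHS = -39 is not a perfect cube.
  y = 3: RHS = 206 is not a perfect cube.
  y = -3: RHS = -172 is not a perfect cube.
Continuing the search up to |y| = 30 finds no solutions either.
No (x, y) in the scanned range satisfies the equation.

No integer solutions with |y| ≤ 30.


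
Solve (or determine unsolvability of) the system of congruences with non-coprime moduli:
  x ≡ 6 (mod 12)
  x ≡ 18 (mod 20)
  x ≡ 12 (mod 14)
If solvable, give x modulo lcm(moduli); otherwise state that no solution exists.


Moduli 12, 20, 14 are not pairwise coprime, so CRT works modulo lcm(m_i) when all pairwise compatibility conditions hold.
Pairwise compatibility: gcd(m_i, m_j) must divide a_i - a_j for every pair.
Merge one congruence at a time:
  Start: x ≡ 6 (mod 12).
  Combine with x ≡ 18 (mod 20): gcd(12, 20) = 4; 18 - 6 = 12, which IS divisible by 4, so compatible.
    Write x = 6 + 12·t and substitute into x ≡ 18 (mod 20): 12·t ≡ 18 − 6 = 12 (mod 20).
    Divide the congruence (and modulus) by g = 4: 3·t ≡ 3 (mod 5).
    The inverse of 3 mod 5 is 2 (since 3·2 = 6 = 1·5 + 1), so t ≡ 2·3 = 6 ≡ 1 (mod 5).
    Then x = 6 + 12·1 = 18, valid modulo lcm(12, 20) = 60: x ≡ 18 (mod 60).
  Combine with x ≡ 12 (mod 14): gcd(60, 14) = 2; 12 - 18 = -6, which IS divisible by 2, so compatible.
    Write x = 18 + 60·t and substitute into x ≡ 12 (mod 14): 60·t ≡ 12 − 18 = -6 (mod 14).
    Divide the congruence (and modulus) by g = 2: 30·t ≡ -3 (mod 7).
    Reduce coefficients mod 7: 2·t ≡ 4 (mod 7).
    The inverse of 2 mod 7 is 4 (since 2·4 = 8 = 1·7 + 1), so t ≡ 4·4 = 16 ≡ 2 (mod 7).
    Then x = 18 + 60·2 = 138, valid modulo lcm(60, 14) = 420: x ≡ 138 (mod 420).
Verify: 138 mod 12 = 6, 138 mod 20 = 18, 138 mod 14 = 12.

x ≡ 138 (mod 420).


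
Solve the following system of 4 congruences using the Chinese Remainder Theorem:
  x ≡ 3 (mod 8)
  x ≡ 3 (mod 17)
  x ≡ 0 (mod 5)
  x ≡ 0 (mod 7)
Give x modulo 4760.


Product of moduli M = 8 · 17 · 5 · 7 = 4760.
Merge one congruence at a time:
  Start: x ≡ 3 (mod 8).
  Combine with x ≡ 3 (mod 17); new modulus lcm = 136.
    Write x = 3 + 8·t and substitute into x ≡ 3 (mod 17): 8·t ≡ 3 − 3 = 0 (mod 17).
    The inverse of 8 mod 17 is 15 (since 8·15 = 120 = 7·17 + 1), so t ≡ 15·0 = 0 ≡ 0 (mod 17).
    Then x = 3 + 8·0 = 3, valid modulo lcm(8, 17) = 136: x ≡ 3 (mod 136).
  Combine with x ≡ 0 (mod 5); new modulus lcm = 680.
    Write x = 3 + 136·t and substitute into x ≡ 0 (mod 5): 136·t ≡ 0 − 3 = -3 (mod 5).
    Reduce coefficients mod 5: 1·t ≡ 2 (mod 5).
    So t ≡ 2 (mod 5).
    Then x = 3 + 136·2 = 275, valid modulo lcm(136, 5) = 680: x ≡ 275 (mod 680).
  Combine with x ≡ 0 (mod 7); new modulus lcm = 4760.
    Write x = 275 + 680·t and substitute into x ≡ 0 (mod 7): 680·t ≡ 0 − 275 = -275 (mod 7).
    Reduce coefficients mod 7: 1·t ≡ 5 (mod 7).
    So t ≡ 5 (mod 7).
    Then x = 275 + 680·5 = 3675, valid modulo lcm(680, 7) = 4760: x ≡ 3675 (mod 4760).
Verify against each original: 3675 mod 8 = 3, 3675 mod 17 = 3, 3675 mod 5 = 0, 3675 mod 7 = 0.

x ≡ 3675 (mod 4760).


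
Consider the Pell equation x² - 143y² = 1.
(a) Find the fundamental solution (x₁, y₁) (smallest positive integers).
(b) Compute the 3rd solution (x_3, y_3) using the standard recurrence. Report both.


Step 1: Find the fundamental solution (x₁, y₁) of x² - 143y² = 1.
  Expand √143 as a continued fraction. a₀ = ⌊√143⌋ = 11; iterate m_{k+1} = d_k·a_k − m_k, d_{k+1} = (143 − m_{k+1}²)/d_k, a_{k+1} = ⌊(a₀ + m_{k+1})/d_{k+1}⌋ (starting m₀ = 0, d₀ = 1), with convergents p_k = a_k·p_{k-1} + p_{k-2}, q_k = a_k·q_{k-1} + q_{k-2} (p₋₁ = 1, q₋₁ = 0):
  k = 0: a₀ = 11; p₀/q₀ = 11/1; p₀² − 143·q₀² = 121 − 143 = -22.
  k = 1: m = 11, d = 22, a = ⌊(11 + 11)/22⌋ = 1; p/q = (1·11 + 1)/(1·1 + 0) = 12/1; p² − 143·q² = 144 − 143 = 1.
  The first convergent with p² − 143·q² = 1 gives the fundamental solution (x₁, y₁) = (12, 1).
Step 2: Apply the recurrence (x_{n+1}, y_{n+1}) = (x₁x_n + 143y₁y_n, x₁y_n + y₁x_n) repeatedly.
  From (x_1, y_1) = (12, 1): x_2 = 12·12 + 143·1·1 = 287; y_2 = 12·1 + 1·12 = 24.
  From (x_2, y_2) = (287, 24): x_3 = 12·287 + 143·1·24 = 6876; y_3 = 12·24 + 1·287 = 575.
Step 3: Verify x_3² - 143·y_3² = 47279376 - 47279375 = 1 (should be 1). ✓

(x_1, y_1) = (12, 1); (x_3, y_3) = (6876, 575).


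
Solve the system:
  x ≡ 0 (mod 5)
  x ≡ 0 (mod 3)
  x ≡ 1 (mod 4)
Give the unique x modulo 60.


Moduli 5, 3, 4 are pairwise coprime; by CRT there is a unique solution modulo M = 5 · 3 · 4 = 60.
Solve pairwise, accumulating the modulus:
  Start with x ≡ 0 (mod 5).
  Combine with x ≡ 0 (mod 3): since gcd(5, 3) = 1, we get a unique residue mod 15.
    Write x = 0 + 5·t and substitute into x ≡ 0 (mod 3): 5·t ≡ 0 − 0 = 0 (mod 3).
    Reduce coefficients mod 3: 2·t ≡ 0 (mod 3).
    The inverse of 2 mod 3 is 2 (since 2·2 = 4 = 1·3 + 1), so t ≡ 2·0 = 0 ≡ 0 (mod 3).
    Then x = 0 + 5·0 = 0, valid modulo lcm(5, 3) = 15: x ≡ 0 (mod 15).
  Combine with x ≡ 1 (mod 4): since gcd(15, 4) = 1, we get a unique residue mod 60.
    Write x = 0 + 15·t and substitute into x ≡ 1 (mod 4): 15·t ≡ 1 − 0 = 1 (mod 4).
    Reduce coefficients mod 4: 3·t ≡ 1 (mod 4).
    The inverse of 3 mod 4 is 3 (since 3·3 = 9 = 2·4 + 1), so t ≡ 3·1 = 3 ≡ 3 (mod 4).
    Then x = 0 + 15·3 = 45, valid modulo lcm(15, 4) = 60: x ≡ 45 (mod 60).
Verify: 45 mod 5 = 0 ✓, 45 mod 3 = 0 ✓, 45 mod 4 = 1 ✓.

x ≡ 45 (mod 60).


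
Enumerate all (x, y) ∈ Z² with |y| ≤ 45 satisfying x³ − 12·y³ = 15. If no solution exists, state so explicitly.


The equation is x³ - 12y³ = 15. For fixed y, x³ = 12·y³ + 15, so a solution requires the RHS to be a perfect cube.
Strategy: iterate y from -45 to 45, compute RHS = 12·y³ + 15, and check whether it is a (positive or negative) perfect cube.
Check small values of y:
  y = 0: RHS = 15 is not a perfect cube.
  y = 1: RHS = 27 = (3)³ ⇒ x = 3 works.
  y = -1: RHS = 3 is not a perfect cube.
  y = 2: RHS = 111 is not a perfect cube.
  y = -2: RHS = -81 is not a perfect cube.
  y = 3: RHS = 339 is not a perfect cube.
  y = -3: RHS = -309 is not a perfect cube.
Continuing the search up to |y| = 45 finds no further solutions beyond those listed.
Collected solutions: (3, 1).

Solutions (with |y| ≤ 45): (3, 1).


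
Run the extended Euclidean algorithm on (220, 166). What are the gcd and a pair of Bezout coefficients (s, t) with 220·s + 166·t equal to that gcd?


Euclidean algorithm on (220, 166) — divide until remainder is 0:
  220 = 1 · 166 + 54
  166 = 3 · 54 + 4
  54 = 13 · 4 + 2
  4 = 2 · 2 + 0
gcd(220, 166) = 2.
Track Bezout coefficients alongside the remainders: start with r₀ = 220 = a·1 + b·0 (s = 1, t = 0) and r₁ = 166 = a·0 + b·1 (s = 0, t = 1); each new remainder r_{k+1} = r_{k-1} − q_k·r_k inherits s_{k+1} = s_{k-1} − q_k·s_k, t_{k+1} = t_{k-1} − q_k·t_k, so r_k = a·s_k + b·t_k at every step:
  q = 1: r = 54, s = 1 − 1·0 = 1, t = 0 − 1·1 = -1  (check: 220·1 + 166·(-1) = 54)
  q = 3: r = 4, s = 0 − 3·1 = -3, t = 1 − 3·(-1) = 4  (check: 220·(-3) + 166·4 = 4)
  q = 13: r = 2, s = 1 − 13·(-3) = 40, t = -1 − 13·4 = -53  (check: 220·40 + 166·(-53) = 2)
The row with r = 2 (the gcd) gives the Bezout coefficients s = 40, t = -53.
Result: 220 · (40) + 166 · (-53) = 2.

gcd(220, 166) = 2; s = 40, t = -53 (check: 220·40 + 166·(-53) = 2).


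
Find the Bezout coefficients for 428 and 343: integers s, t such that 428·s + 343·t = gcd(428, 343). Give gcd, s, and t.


Euclidean algorithm on (428, 343) — divide until remainder is 0:
  428 = 1 · 343 + 85
  343 = 4 · 85 + 3
  85 = 28 · 3 + 1
  3 = 3 · 1 + 0
gcd(428, 343) = 1.
Track Bezout coefficients alongside the remainders: start with r₀ = 428 = a·1 + b·0 (s = 1, t = 0) and r₁ = 343 = a·0 + b·1 (s = 0, t = 1); each new remainder r_{k+1} = r_{k-1} − q_k·r_k inherits s_{k+1} = s_{k-1} − q_k·s_k, t_{k+1} = t_{k-1} − q_k·t_k, so r_k = a·s_k + b·t_k at every step:
  q = 1: r = 85, s = 1 − 1·0 = 1, t = 0 − 1·1 = -1  (check: 428·1 + 343·(-1) = 85)
  q = 4: r = 3, s = 0 − 4·1 = -4, t = 1 − 4·(-1) = 5  (check: 428·(-4) + 343·5 = 3)
  q = 28: r = 1, s = 1 − 28·(-4) = 113, t = -1 − 28·5 = -141  (check: 428·113 + 343·(-141) = 1)
The row with r = 1 (the gcd) gives the Bezout coefficients s = 113, t = -141.
Result: 428 · (113) + 343 · (-141) = 1.

gcd(428, 343) = 1; s = 113, t = -141 (check: 428·113 + 343·(-141) = 1).


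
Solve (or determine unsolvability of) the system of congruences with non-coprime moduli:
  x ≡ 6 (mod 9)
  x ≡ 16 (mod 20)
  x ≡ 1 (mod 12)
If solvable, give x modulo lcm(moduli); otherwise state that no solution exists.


Moduli 9, 20, 12 are not pairwise coprime, so CRT works modulo lcm(m_i) when all pairwise compatibility conditions hold.
Pairwise compatibility: gcd(m_i, m_j) must divide a_i - a_j for every pair.
Merge one congruence at a time:
  Start: x ≡ 6 (mod 9).
  Combine with x ≡ 16 (mod 20): gcd(9, 20) = 1; 16 - 6 = 10, which IS divisible by 1, so compatible.
    Write x = 6 + 9·t and substitute into x ≡ 16 (mod 20): 9·t ≡ 16 − 6 = 10 (mod 20).
    The inverse of 9 mod 20 is 9 (since 9·9 = 81 = 4·20 + 1), so t ≡ 9·10 = 90 ≡ 10 (mod 20).
    Then x = 6 + 9·10 = 96, valid modulo lcm(9, 20) = 180: x ≡ 96 (mod 180).
  Combine with x ≡ 1 (mod 12): gcd(180, 12) = 12, and 1 - 96 = -95 is NOT divisible by 12.
    ⇒ system is inconsistent (no integer solution).

No solution (the system is inconsistent).


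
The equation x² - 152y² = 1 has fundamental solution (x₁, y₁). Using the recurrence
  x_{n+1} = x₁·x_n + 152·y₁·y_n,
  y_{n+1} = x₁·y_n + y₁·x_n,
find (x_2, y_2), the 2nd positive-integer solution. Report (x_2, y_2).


Step 1: Find the fundamental solution (x₁, y₁) of x² - 152y² = 1.
  Expand √152 as a continued fraction. a₀ = ⌊√152⌋ = 12; iterate m_{k+1} = d_k·a_k − m_k, d_{k+1} = (152 − m_{k+1}²)/d_k, a_{k+1} = ⌊(a₀ + m_{k+1})/d_{k+1}⌋ (starting m₀ = 0, d₀ = 1), with convergents p_k = a_k·p_{k-1} + p_{k-2}, q_k = a_k·q_{k-1} + q_{k-2} (p₋₁ = 1, q₋₁ = 0):
  k = 0: a₀ = 12; p₀/q₀ = 12/1; p₀² − 152·q₀² = 144 − 152 = -8.
  k = 1: m = 12, d = 8, a = ⌊(12 + 12)/8⌋ = 3; p/q = (3·12 + 1)/(3·1 + 0) = 37/3; p² − 152·q² = 1369 − 1368 = 1.
  The first convergent with p² − 152·q² = 1 gives the fundamental solution (x₁, y₁) = (37, 3).
Step 2: Apply the recurrence (x_{n+1}, y_{n+1}) = (x₁x_n + 152y₁y_n, x₁y_n + y₁x_n) repeatedly.
  From (x_1, y_1) = (37, 3): x_2 = 37·37 + 152·3·3 = 2737; y_2 = 37·3 + 3·37 = 222.
Step 3: Verify x_2² - 152·y_2² = 7491169 - 7491168 = 1 (should be 1). ✓

(x_1, y_1) = (37, 3); (x_2, y_2) = (2737, 222).


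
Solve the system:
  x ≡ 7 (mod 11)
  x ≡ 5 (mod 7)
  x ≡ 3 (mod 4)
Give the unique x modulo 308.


Moduli 11, 7, 4 are pairwise coprime; by CRT there is a unique solution modulo M = 11 · 7 · 4 = 308.
Solve pairwise, accumulating the modulus:
  Start with x ≡ 7 (mod 11).
  Combine with x ≡ 5 (mod 7): since gcd(11, 7) = 1, we get a unique residue mod 77.
    Write x = 7 + 11·t and substitute into x ≡ 5 (mod 7): 11·t ≡ 5 − 7 = -2 (mod 7).
    Reduce coefficients mod 7: 4·t ≡ 5 (mod 7).
    The inverse of 4 mod 7 is 2 (since 4·2 = 8 = 1·7 + 1), so t ≡ 2·5 = 10 ≡ 3 (mod 7).
    Then x = 7 + 11·3 = 40, valid modulo lcm(11, 7) = 77: x ≡ 40 (mod 77).
  Combine with x ≡ 3 (mod 4): since gcd(77, 4) = 1, we get a unique residue mod 308.
    Write x = 40 + 77·t and substitute into x ≡ 3 (mod 4): 77·t ≡ 3 − 40 = -37 (mod 4).
    Reduce coefficients mod 4: 1·t ≡ 3 (mod 4).
    So t ≡ 3 (mod 4).
    Then x = 40 + 77·3 = 271, valid modulo lcm(77, 4) = 308: x ≡ 271 (mod 308).
Verify: 271 mod 11 = 7 ✓, 271 mod 7 = 5 ✓, 271 mod 4 = 3 ✓.

x ≡ 271 (mod 308).


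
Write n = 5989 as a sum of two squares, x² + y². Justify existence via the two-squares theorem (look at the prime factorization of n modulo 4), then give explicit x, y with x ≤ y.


Step 1: Factor n = 5989 = 53 · 113.
Step 2: Check the mod-4 condition on each prime factor: 53 ≡ 1 (mod 4), exponent 1; 113 ≡ 1 (mod 4), exponent 1.
All primes ≡ 3 (mod 4) appear to even exponent (or don't appear), so by the two-squares theorem n IS expressible as a sum of two squares.
Step 3: Build a representation. Here n = 53 · 113 is a product of primes ≡ 1 (mod 4). Each prime p ≡ 1 (mod 4) is itself a sum of two squares; find a² by testing p − a² for a perfect square:
  53: 53 − 1² = 52, 53 − 2² = 49 = 7² ⇒ 53 = 2² + 7².
  113: 113 − 1² = 112, 113 − 2² = 109, 113 − 3² = 104, 113 − 4² = 97, 113 − 5² = 88, 113 − 6² = 77, 113 − 7² = 64 = 8² ⇒ 113 = 7² + 8².
  Combine using the Brahmagupta–Fibonacci identity (a² + b²)(c² + d²) = (ac − bd)² + (ad + bc)² = (ac + bd)² + (ad − bc)²:
  53 · 113 = 5989: from (2² + 7²)(7² + 8²), take (2·7 − 7·8, 2·8 + 7·7) = (14 − 56, 16 + 49) = (-42, 65); dropping signs (only squares matter) gives (42, 65); check 42² + 65² = 1764 + 4225 = 5989 ✓.
Step 4: Order so x ≤ y and verify: 42² + 65² = 1764 + 4225 = 5989 = n. ✓

n = 5989 = 42² + 65² (one valid representation with x ≤ y).


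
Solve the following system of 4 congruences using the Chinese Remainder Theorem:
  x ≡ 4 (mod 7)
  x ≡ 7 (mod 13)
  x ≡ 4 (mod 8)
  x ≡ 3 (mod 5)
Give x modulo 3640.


Product of moduli M = 7 · 13 · 8 · 5 = 3640.
Merge one congruence at a time:
  Start: x ≡ 4 (mod 7).
  Combine with x ≡ 7 (mod 13); new modulus lcm = 91.
    Write x = 4 + 7·t and substitute into x ≡ 7 (mod 13): 7·t ≡ 7 − 4 = 3 (mod 13).
    The inverse of 7 mod 13 is 2 (since 7·2 = 14 = 1·13 + 1), so t ≡ 2·3 = 6 ≡ 6 (mod 13).
    Then x = 4 + 7·6 = 46, valid modulo lcm(7, 13) = 91: x ≡ 46 (mod 91).
  Combine with x ≡ 4 (mod 8); new modulus lcm = 728.
    Write x = 46 + 91·t and substitute into x ≡ 4 (mod 8): 91·t ≡ 4 − 46 = -42 (mod 8).
    Reduce coefficients mod 8: 3·t ≡ 6 (mod 8).
    The inverse of 3 mod 8 is 3 (since 3·3 = 9 = 1·8 + 1), so t ≡ 3·6 = 18 ≡ 2 (mod 8).
    Then x = 46 + 91·2 = 228, valid modulo lcm(91, 8) = 728: x ≡ 228 (mod 728).
  Combine with x ≡ 3 (mod 5); new modulus lcm = 3640.
    Write x = 228 + 728·t and substitute into x ≡ 3 (mod 5): 728·t ≡ 3 − 228 = -225 (mod 5).
    Reduce coefficients mod 5: 3·t ≡ 0 (mod 5).
    The inverse of 3 mod 5 is 2 (since 3·2 = 6 = 1·5 + 1), so t ≡ 2·0 = 0 ≡ 0 (mod 5).
    Then x = 228 + 728·0 = 228, valid modulo lcm(728, 5) = 3640: x ≡ 228 (mod 3640).
Verify against each original: 228 mod 7 = 4, 228 mod 13 = 7, 228 mod 8 = 4, 228 mod 5 = 3.

x ≡ 228 (mod 3640).


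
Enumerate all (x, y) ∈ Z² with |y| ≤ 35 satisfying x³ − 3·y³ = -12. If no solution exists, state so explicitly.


The equation is x³ - 3y³ = -12. For fixed y, x³ = 3·y³ − 12, so a solution requires the RHS to be a perfect cube.
Strategy: iterate y from -35 to 35, compute RHS = 3·y³ − 12, and check whether it is a (positive or negative) perfect cube.
Check small values of y:
  y = 0: RHS = -12 is not a perfect cube.
  y = 1: RHS = -9 is not a perfect cube.
  y = -1: RHS = -15 is not a perfect cube.
  y = 2: RHS = 12 is not a perfect cube.
  y = -2: RHS = -36 is not a perfect cube.
  y = 3: RHS = 69 is not a perfect cube.
  y = -3: RHS = -93 is not a perfect cube.
Continuing the search up to |y| = 35 finds no solutions either.
No (x, y) in the scanned range satisfies the equation.

No integer solutions with |y| ≤ 35.


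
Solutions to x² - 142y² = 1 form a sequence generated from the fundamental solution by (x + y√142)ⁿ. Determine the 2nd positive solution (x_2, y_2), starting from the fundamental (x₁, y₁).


Step 1: Find the fundamental solution (x₁, y₁) of x² - 142y² = 1.
  Expand √142 as a continued fraction. a₀ = ⌊√142⌋ = 11; iterate m_{k+1} = d_k·a_k − m_k, d_{k+1} = (142 − m_{k+1}²)/d_k, a_{k+1} = ⌊(a₀ + m_{k+1})/d_{k+1}⌋ (starting m₀ = 0, d₀ = 1), with convergents p_k = a_k·p_{k-1} + p_{k-2}, q_k = a_k·q_{k-1} + q_{k-2} (p₋₁ = 1, q₋₁ = 0):
  k = 0: a₀ = 11; p₀/q₀ = 11/1; p₀² − 142·q₀² = 121 − 142 = -21.
  k = 1: m = 11, d = 21, a = ⌊(11 + 11)/21⌋ = 1; p/q = (1·11 + 1)/(1·1 + 0) = 12/1; p² − 142·q² = 144 − 142 = 2.
  k = 2: m = 10, d = 2, a = ⌊(11 + 10)/2⌋ = 10; p/q = (10·12 + 11)/(10·1 + 1) = 131/11; p² − 142·q² = 17161 − 17182 = -21.
  k = 3: m = 10, d = 21, a = ⌊(11 + 10)/21⌋ = 1; p/q = (1·131 + 12)/(1·11 + 1) = 143/12; p² − 142·q² = 20449 − 20448 = 1.
  The first convergent with p² − 142·q² = 1 gives the fundamental solution (x₁, y₁) = (143, 12).
Step 2: Apply the recurrence (x_{n+1}, y_{n+1}) = (x₁x_n + 142y₁y_n, x₁y_n + y₁x_n) repeatedly.
  From (x_1, y_1) = (143, 12): x_2 = 143·143 + 142·12·12 = 40897; y_2 = 143·12 + 12·143 = 3432.
Step 3: Verify x_2² - 142·y_2² = 1672564609 - 1672564608 = 1 (should be 1). ✓

(x_1, y_1) = (143, 12); (x_2, y_2) = (40897, 3432).


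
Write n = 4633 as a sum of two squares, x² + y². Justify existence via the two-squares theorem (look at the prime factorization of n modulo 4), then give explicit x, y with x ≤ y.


Step 1: Factor n = 4633 = 41 · 113.
Step 2: Check the mod-4 condition on each prime factor: 41 ≡ 1 (mod 4), exponent 1; 113 ≡ 1 (mod 4), exponent 1.
All primes ≡ 3 (mod 4) appear to even exponent (or don't appear), so by the two-squares theorem n IS expressible as a sum of two squares.
Step 3: Build a representation. Here n = 41 · 113 is a product of primes ≡ 1 (mod 4). Each prime p ≡ 1 (mod 4) is itself a sum of two squares; find a² by testing p − a² for a perfect square:
  41: 41 − 1² = 40, 41 − 2² = 37, 41 − 3² = 32, 41 − 4² = 25 = 5² ⇒ 41 = 4² + 5².
  113: 113 − 1² = 112, 113 − 2² = 109, 113 − 3² = 104, 113 − 4² = 97, 113 − 5² = 88, 113 − 6² = 77, 113 − 7² = 64 = 8² ⇒ 113 = 7² + 8².
  Combine using the Brahmagupta–Fibonacci identity (a² + b²)(c² + d²) = (ac − bd)² + (ad + bc)² = (ac + bd)² + (ad − bc)²:
  41 · 113 = 4633: from (4² + 5²)(7² + 8²), take (4·7 − 5·8, 4·8 + 5·7) = (28 − 40, 32 + 35) = (-12, 67); dropping signs (only squares matter) gives (12, 67); check 12² + 67² = 144 + 4489 = 4633 ✓.
Step 4: Order so x ≤ y and verify: 12² + 67² = 144 + 4489 = 4633 = n. ✓

n = 4633 = 12² + 67² (one valid representation with x ≤ y).


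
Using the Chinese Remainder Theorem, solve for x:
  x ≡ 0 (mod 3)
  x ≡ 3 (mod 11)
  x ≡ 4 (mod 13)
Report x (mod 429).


Moduli 3, 11, 13 are pairwise coprime; by CRT there is a unique solution modulo M = 3 · 11 · 13 = 429.
Solve pairwise, accumulating the modulus:
  Start with x ≡ 0 (mod 3).
  Combine with x ≡ 3 (mod 11): since gcd(3, 11) = 1, we get a unique residue mod 33.
    Write x = 0 + 3·t and substitute into x ≡ 3 (mod 11): 3·t ≡ 3 − 0 = 3 (mod 11).
    The inverse of 3 mod 11 is 4 (since 3·4 = 12 = 1·11 + 1), so t ≡ 4·3 = 12 ≡ 1 (mod 11).
    Then x = 0 + 3·1 = 3, valid modulo lcm(3, 11) = 33: x ≡ 3 (mod 33).
  Combine with x ≡ 4 (mod 13): since gcd(33, 13) = 1, we get a unique residue mod 429.
    Write x = 3 + 33·t and substitute into x ≡ 4 (mod 13): 33·t ≡ 4 − 3 = 1 (mod 13).
    Reduce coefficients mod 13: 7·t ≡ 1 (mod 13).
    The inverse of 7 mod 13 is 2 (since 7·2 = 14 = 1·13 + 1), so t ≡ 2·1 = 2 ≡ 2 (mod 13).
    Then x = 3 + 33·2 = 69, valid modulo lcm(33, 13) = 429: x ≡ 69 (mod 429).
Verify: 69 mod 3 = 0 ✓, 69 mod 11 = 3 ✓, 69 mod 13 = 4 ✓.

x ≡ 69 (mod 429).


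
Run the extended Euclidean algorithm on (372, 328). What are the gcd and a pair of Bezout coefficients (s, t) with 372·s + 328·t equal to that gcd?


Euclidean algorithm on (372, 328) — divide until remainder is 0:
  372 = 1 · 328 + 44
  328 = 7 · 44 + 20
  44 = 2 · 20 + 4
  20 = 5 · 4 + 0
gcd(372, 328) = 4.
Track Bezout coefficients alongside the remainders: start with r₀ = 372 = a·1 + b·0 (s = 1, t = 0) and r₁ = 328 = a·0 + b·1 (s = 0, t = 1); each new remainder r_{k+1} = r_{k-1} − q_k·r_k inherits s_{k+1} = s_{k-1} − q_k·s_k, t_{k+1} = t_{k-1} − q_k·t_k, so r_k = a·s_k + b·t_k at every step:
  q = 1: r = 44, s = 1 − 1·0 = 1, t = 0 − 1·1 = -1  (check: 372·1 + 328·(-1) = 44)
  q = 7: r = 20, s = 0 − 7·1 = -7, t = 1 − 7·(-1) = 8  (check: 372·(-7) + 328·8 = 20)
  q = 2: r = 4, s = 1 − 2·(-7) = 15, t = -1 − 2·8 = -17  (check: 372·15 + 328·(-17) = 4)
The row with r = 4 (the gcd) gives the Bezout coefficients s = 15, t = -17.
Result: 372 · (15) + 328 · (-17) = 4.

gcd(372, 328) = 4; s = 15, t = -17 (check: 372·15 + 328·(-17) = 4).


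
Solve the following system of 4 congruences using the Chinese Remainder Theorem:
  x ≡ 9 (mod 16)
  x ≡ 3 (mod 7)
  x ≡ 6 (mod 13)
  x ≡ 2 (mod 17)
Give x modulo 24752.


Product of moduli M = 16 · 7 · 13 · 17 = 24752.
Merge one congruence at a time:
  Start: x ≡ 9 (mod 16).
  Combine with x ≡ 3 (mod 7); new modulus lcm = 112.
    Write x = 9 + 16·t and substitute into x ≡ 3 (mod 7): 16·t ≡ 3 − 9 = -6 (mod 7).
    Reduce coefficients mod 7: 2·t ≡ 1 (mod 7).
    The inverse of 2 mod 7 is 4 (since 2·4 = 8 = 1·7 + 1), so t ≡ 4·1 = 4 ≡ 4 (mod 7).
    Then x = 9 + 16·4 = 73, valid modulo lcm(16, 7) = 112: x ≡ 73 (mod 112).
  Combine with x ≡ 6 (mod 13); new modulus lcm = 1456.
    Write x = 73 + 112·t and substitute into x ≡ 6 (mod 13): 112·t ≡ 6 − 73 = -67 (mod 13).
    Reduce coefficients mod 13: 8·t ≡ 11 (mod 13).
    The inverse of 8 mod 13 is 5 (since 8·5 = 40 = 3·13 + 1), so t ≡ 5·11 = 55 ≡ 3 (mod 13).
    Then x = 73 + 112·3 = 409, valid modulo lcm(112, 13) = 1456: x ≡ 409 (mod 1456).
  Combine with x ≡ 2 (mod 17); new modulus lcm = 24752.
    Write x = 409 + 1456·t and substitute into x ≡ 2 (mod 17): 1456·t ≡ 2 − 409 = -407 (mod 17).
    Reduce coefficients mod 17: 11·t ≡ 1 (mod 17).
    The inverse of 11 mod 17 is 14 (since 11·14 = 154 = 9·17 + 1), so t ≡ 14·1 = 14 ≡ 14 (mod 17).
    Then x = 409 + 1456·14 = 20793, valid modulo lcm(1456, 17) = 24752: x ≡ 20793 (mod 24752).
Verify against each original: 20793 mod 16 = 9, 20793 mod 7 = 3, 20793 mod 13 = 6, 20793 mod 17 = 2.

x ≡ 20793 (mod 24752).


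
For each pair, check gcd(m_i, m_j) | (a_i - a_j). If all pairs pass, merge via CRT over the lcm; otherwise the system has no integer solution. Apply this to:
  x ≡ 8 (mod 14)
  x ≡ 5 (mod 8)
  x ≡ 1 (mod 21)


Moduli 14, 8, 21 are not pairwise coprime, so CRT works modulo lcm(m_i) when all pairwise compatibility conditions hold.
Pairwise compatibility: gcd(m_i, m_j) must divide a_i - a_j for every pair.
Merge one congruence at a time:
  Start: x ≡ 8 (mod 14).
  Combine with x ≡ 5 (mod 8): gcd(14, 8) = 2, and 5 - 8 = -3 is NOT divisible by 2.
    ⇒ system is inconsistent (no integer solution).

No solution (the system is inconsistent).


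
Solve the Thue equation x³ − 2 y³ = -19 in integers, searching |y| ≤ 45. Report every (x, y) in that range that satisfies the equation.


The equation is x³ - 2y³ = -19. For fixed y, x³ = 2·y³ − 19, so a solution requires the RHS to be a perfect cube.
Strategy: iterate y from -45 to 45, compute RHS = 2·y³ − 19, and check whether it is a (positive or negative) perfect cube.
Check small values of y:
  y = 0: RHS = -19 is not a perfect cube.
  y = 1: RHS = -17 is not a perfect cube.
  y = -1: RHS = -21 is not a perfect cube.
  y = 2: RHS = -3 is not a perfect cube.
  y = -2: RHS = -35 is not a perfect cube.
  y = 3: RHS = 35 is not a perfect cube.
  y = -3: RHS = -73 is not a perfect cube.
Continuing the search up to |y| = 45 finds no solutions either.
No (x, y) in the scanned range satisfies the equation.

No integer solutions with |y| ≤ 45.


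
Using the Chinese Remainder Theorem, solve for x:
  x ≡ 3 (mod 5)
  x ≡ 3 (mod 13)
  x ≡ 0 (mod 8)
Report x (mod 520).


Moduli 5, 13, 8 are pairwise coprime; by CRT there is a unique solution modulo M = 5 · 13 · 8 = 520.
Solve pairwise, accumulating the modulus:
  Start with x ≡ 3 (mod 5).
  Combine with x ≡ 3 (mod 13): since gcd(5, 13) = 1, we get a unique residue mod 65.
    Write x = 3 + 5·t and substitute into x ≡ 3 (mod 13): 5·t ≡ 3 − 3 = 0 (mod 13).
    The inverse of 5 mod 13 is 8 (since 5·8 = 40 = 3·13 + 1), so t ≡ 8·0 = 0 ≡ 0 (mod 13).
    Then x = 3 + 5·0 = 3, valid modulo lcm(5, 13) = 65: x ≡ 3 (mod 65).
  Combine with x ≡ 0 (mod 8): since gcd(65, 8) = 1, we get a unique residue mod 520.
    Write x = 3 + 65·t and substitute into x ≡ 0 (mod 8): 65·t ≡ 0 − 3 = -3 (mod 8).
    Reduce coefficients mod 8: 1·t ≡ 5 (mod 8).
    So t ≡ 5 (mod 8).
    Then x = 3 + 65·5 = 328, valid modulo lcm(65, 8) = 520: x ≡ 328 (mod 520).
Verify: 328 mod 5 = 3 ✓, 328 mod 13 = 3 ✓, 328 mod 8 = 0 ✓.

x ≡ 328 (mod 520).


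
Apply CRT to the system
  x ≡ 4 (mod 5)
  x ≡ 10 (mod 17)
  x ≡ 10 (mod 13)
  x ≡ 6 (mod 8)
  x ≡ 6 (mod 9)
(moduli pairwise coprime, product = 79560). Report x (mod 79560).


Product of moduli M = 5 · 17 · 13 · 8 · 9 = 79560.
Merge one congruence at a time:
  Start: x ≡ 4 (mod 5).
  Combine with x ≡ 10 (mod 17); new modulus lcm = 85.
    Write x = 4 + 5·t and substitute into x ≡ 10 (mod 17): 5·t ≡ 10 − 4 = 6 (mod 17).
    The inverse of 5 mod 17 is 7 (since 5·7 = 35 = 2·17 + 1), so t ≡ 7·6 = 42 ≡ 8 (mod 17).
    Then x = 4 + 5·8 = 44, valid modulo lcm(5, 17) = 85: x ≡ 44 (mod 85).
  Combine with x ≡ 10 (mod 13); new modulus lcm = 1105.
    Write x = 44 + 85·t and substitute into x ≡ 10 (mod 13): 85·t ≡ 10 − 44 = -34 (mod 13).
    Reduce coefficients mod 13: 7·t ≡ 5 (mod 13).
    The inverse of 7 mod 13 is 2 (since 7·2 = 14 = 1·13 + 1), so t ≡ 2·5 = 10 ≡ 10 (mod 13).
    Then x = 44 + 85·10 = 894, valid modulo lcm(85, 13) = 1105: x ≡ 894 (mod 1105).
  Combine with x ≡ 6 (mod 8); new modulus lcm = 8840.
    Write x = 894 + 1105·t and substitute into x ≡ 6 (mod 8): 1105·t ≡ 6 − 894 = -888 (mod 8).
    Reduce coefficients mod 8: 1·t ≡ 0 (mod 8).
    So t ≡ 0 (mod 8).
    Then x = 894 + 1105·0 = 894, valid modulo lcm(1105, 8) = 8840: x ≡ 894 (mod 8840).
  Combine with x ≡ 6 (mod 9); new modulus lcm = 79560.
    Write x = 894 + 8840·t and substitute into x ≡ 6 (mod 9): 8840·t ≡ 6 − 894 = -888 (mod 9).
    Reduce coefficients mod 9: 2·t ≡ 3 (mod 9).
    The inverse of 2 mod 9 is 5 (since 2·5 = 10 = 1·9 + 1), so t ≡ 5·3 = 15 ≡ 6 (mod 9).
    Then x = 894 + 8840·6 = 53934, valid modulo lcm(8840, 9) = 79560: x ≡ 53934 (mod 79560).
Verify against each original: 53934 mod 5 = 4, 53934 mod 17 = 10, 53934 mod 13 = 10, 53934 mod 8 = 6, 53934 mod 9 = 6.

x ≡ 53934 (mod 79560).


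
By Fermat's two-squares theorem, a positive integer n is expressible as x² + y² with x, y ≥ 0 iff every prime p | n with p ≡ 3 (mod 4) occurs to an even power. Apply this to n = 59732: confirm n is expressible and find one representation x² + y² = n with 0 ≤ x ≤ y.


Step 1: Factor n = 59732 = 2^2 · 109 · 137.
Step 2: Check the mod-4 condition on each prime factor: 2 = 2 (special); 109 ≡ 1 (mod 4), exponent 1; 137 ≡ 1 (mod 4), exponent 1.
All primes ≡ 3 (mod 4) appear to even exponent (or don't appear), so by the two-squares theorem n IS expressible as a sum of two squares.
Step 3: Build a representation. Group n = k² · m with k = 2 and m = 109 · 137 = 14933 (a product of primes ≡ 1 (mod 4)); a representation of m scales to one of n via (k·x)² + (k·y)² = k²(x² + y²). Each prime p ≡ 1 (mod 4) is itself a sum of two squares; find a² by testing p − a² for a perfect square:
  109: 109 − 1² = 108, 109 − 2² = 105, 109 − 3² = 100 = 10² ⇒ 109 = 3² + 10².
  137: 137 − 1² = 136, 137 − 2² = 133, 137 − 3² = 128, 137 − 4² = 121 = 11² ⇒ 137 = 4² + 11².
  Combine using the Brahmagupta–Fibonacci identity (a² + b²)(c² + d²) = (ac − bd)² + (ad + bc)² = (ac + bd)² + (ad − bc)²:
  109 · 137 = 14933: from (3² + 10²)(4² + 11²), take (3·4 − 10·11, 3·11 + 10·4) = (12 − 110, 33 + 40) = (-98, 73); dropping signs (only squares matter) gives (98, 73); check 98² + 73² = 9604 + 5329 = 14933 ✓.
  Scale by k = 2: (2·98, 2·73) = (196, 146).
Step 4: Order so x ≤ y and verify: 146² + 196² = 21316 + 38416 = 59732 = n. ✓

n = 59732 = 146² + 196² (one valid representation with x ≤ y).
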